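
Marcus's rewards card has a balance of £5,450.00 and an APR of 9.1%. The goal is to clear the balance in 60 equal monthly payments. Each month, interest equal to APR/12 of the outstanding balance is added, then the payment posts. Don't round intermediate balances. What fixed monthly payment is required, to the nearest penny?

£113.40

Monthly rate r = 9.1%/12 = 0.758333% = 0.00758333.
Level-payment amortization: P = B₀·r / (1 − (1+r)^(−n)) = 5450.00·0.00758333 / (1 − 1.00758^(−60)).
Denominator 1 − (1+r)^(−60) = 0.364462044.
P = 41.3292 / 0.364462044 ≈ 113.40.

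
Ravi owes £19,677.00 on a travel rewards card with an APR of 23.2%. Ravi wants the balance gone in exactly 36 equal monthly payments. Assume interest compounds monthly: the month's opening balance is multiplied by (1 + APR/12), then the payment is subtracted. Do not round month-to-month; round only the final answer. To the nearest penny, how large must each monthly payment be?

Monthly rate r = 23.2%/12 = 1.93333% = 0.0193333.
Level-payment amortization: P = B₀·r / (1 − (1+r)^(−n)) = 19677.00·0.0193333 / (1 − 1.01933^(−36)).
Denominator 1 − (1+r)^(−36) = 0.498101554.
P = 380.422 / 0.498101554 ≈ 763.74.

£763.74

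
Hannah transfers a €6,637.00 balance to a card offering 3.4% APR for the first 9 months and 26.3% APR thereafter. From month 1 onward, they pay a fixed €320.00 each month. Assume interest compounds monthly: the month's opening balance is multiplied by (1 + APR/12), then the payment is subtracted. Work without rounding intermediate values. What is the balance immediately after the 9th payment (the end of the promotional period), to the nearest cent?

Promo months 1–9 at r₀ = 3.4%/12 = 0.00283333; months 10+ at r₁ = 26.3%/12 = 0.0219167.
After month 9: iterate B ← B·(1+r₀) − €320.00 for 9 months → €3,895.32.

€3,895.32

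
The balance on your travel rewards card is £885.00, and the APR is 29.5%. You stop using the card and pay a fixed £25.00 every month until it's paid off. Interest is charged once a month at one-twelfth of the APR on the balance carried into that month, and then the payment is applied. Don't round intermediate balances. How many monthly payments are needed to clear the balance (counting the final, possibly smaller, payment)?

85 months

Monthly rate r = 29.5%/12 = 2.45833% = 0.0245833.
Recurrence: B ← B·(1+r) − £25.00.
Month 1: interest £21.76; balance after payment £881.76.
Month 2: interest £21.68; balance after payment £878.43.
Closed form: n = −ln(1 − rB₀/P)/ln(1+r) = −ln(0.12975)/ln(1.02458) ≈ 84.087, so the balance reaches zero during payment 85.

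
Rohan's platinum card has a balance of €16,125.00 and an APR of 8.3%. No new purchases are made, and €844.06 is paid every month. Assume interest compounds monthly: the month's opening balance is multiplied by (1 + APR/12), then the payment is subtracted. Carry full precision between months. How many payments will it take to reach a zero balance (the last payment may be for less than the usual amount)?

21 payments

Monthly rate r = 8.3%/12 = 0.691667% = 0.00691667.
Recurrence: B ← B·(1+r) − €844.06.
Month 1: interest €111.53; balance after payment €15,392.47.
Month 2: interest €106.46; balance after payment €14,654.88.
Closed form: n = −ln(1 − rB₀/P)/ln(1+r) = −ln(0.86786)/ln(1.00692) ≈ 20.561, so the balance reaches zero during payment 21.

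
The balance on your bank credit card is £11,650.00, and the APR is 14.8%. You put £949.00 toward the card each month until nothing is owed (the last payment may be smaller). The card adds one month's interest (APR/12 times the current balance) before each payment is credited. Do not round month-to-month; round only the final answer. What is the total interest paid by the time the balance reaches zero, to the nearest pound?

Monthly rate r = 14.8%/12 = 1.23333% = 0.0123333.
Payoff takes n = ⌈−ln(1 − rB₀/P)/ln(1+r)⌉ = ⌈13.393⌉ = 14 payments; the last is £374.59.
Total paid = 13·£949.00 + £374.59 = £12,711.59.
Total interest = total paid − principal = £12,711.59 − £11,650.00 = £1,061.59.

£1,062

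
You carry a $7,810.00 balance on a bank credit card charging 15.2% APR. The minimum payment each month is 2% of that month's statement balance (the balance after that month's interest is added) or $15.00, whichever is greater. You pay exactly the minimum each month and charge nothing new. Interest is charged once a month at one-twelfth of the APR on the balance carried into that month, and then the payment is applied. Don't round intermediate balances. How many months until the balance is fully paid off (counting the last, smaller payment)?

Monthly rate r = 15.2%/12 = 1.26667% = 0.0126667.
While 2% of the post-interest balance exceeds $15.00, each month B ← (B·(1+r))·(1 − 0.02), i.e. B shrinks by the factor (1+r)·0.98 = 0.99241.
This holds for months 1–310. Entering month 311 the balance is $736.81; 2% of the post-interest balance is now below $15.00, so the flat $15.00 minimum applies from here.
From month 311 a fixed $15.00 at rate r clears $736.81 in 78 more payments. Total: 310 + 78 = 388 months.

388 months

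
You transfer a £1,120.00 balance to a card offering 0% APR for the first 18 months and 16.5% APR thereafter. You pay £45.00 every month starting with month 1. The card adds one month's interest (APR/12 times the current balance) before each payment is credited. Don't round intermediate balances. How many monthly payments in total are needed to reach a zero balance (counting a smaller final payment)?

26 months

Promo months 1–18 at r₀ = 0%/12 = 0; months 19+ at r₁ = 16.5%/12 = 0.01375.
After month 18 (no interest yet): B = £1,120.00 − 18·£45.00 = £310.00.
Then at r₁ with £45.00/mo: n₂ = −ln(1 − r₁·B/P)/ln(1+r₁) ≈ 7.29 → 8 more payments.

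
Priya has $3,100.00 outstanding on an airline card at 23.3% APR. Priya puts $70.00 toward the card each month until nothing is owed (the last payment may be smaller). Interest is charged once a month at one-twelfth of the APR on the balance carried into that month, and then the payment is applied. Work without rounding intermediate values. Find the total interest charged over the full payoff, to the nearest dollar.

$4,054

Monthly rate r = 23.3%/12 = 1.94167% = 0.0194167.
Payoff takes n = ⌈−ln(1 − rB₀/P)/ln(1+r)⌉ = ⌈102.195⌉ = 103 payments; the last is $13.74.
Total paid = 102·$70.00 + $13.74 = $7,153.74.
Total interest = total paid − principal = $7,153.74 − $3,100.00 = $4,053.74.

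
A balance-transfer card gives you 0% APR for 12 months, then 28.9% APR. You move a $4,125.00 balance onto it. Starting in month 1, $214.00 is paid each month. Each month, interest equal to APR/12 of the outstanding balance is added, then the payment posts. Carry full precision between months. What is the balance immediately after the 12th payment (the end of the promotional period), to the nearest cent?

$1,557.00

Promo months 1–12 at r₀ = 0%/12 = 0; months 13+ at r₁ = 28.9%/12 = 0.0240833.
After month 12 (no interest yet): B = $4,125.00 − 12·$214.00 = $1,557.00.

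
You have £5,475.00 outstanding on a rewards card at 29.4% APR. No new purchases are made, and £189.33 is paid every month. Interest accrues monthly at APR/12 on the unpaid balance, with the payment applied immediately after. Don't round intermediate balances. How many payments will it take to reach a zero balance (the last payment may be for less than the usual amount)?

51 payments

Monthly rate r = 29.4%/12 = 2.45% = 0.0245.
Recurrence: B ← B·(1+r) − £189.33.
Month 1: interest £134.14; balance after payment £5,419.81.
Month 2: interest £132.79; balance after payment £5,363.26.
Closed form: n = −ln(1 − rB₀/P)/ln(1+r) = −ln(0.29151)/ln(1.0245) ≈ 50.927, so the balance reaches zero during payment 51.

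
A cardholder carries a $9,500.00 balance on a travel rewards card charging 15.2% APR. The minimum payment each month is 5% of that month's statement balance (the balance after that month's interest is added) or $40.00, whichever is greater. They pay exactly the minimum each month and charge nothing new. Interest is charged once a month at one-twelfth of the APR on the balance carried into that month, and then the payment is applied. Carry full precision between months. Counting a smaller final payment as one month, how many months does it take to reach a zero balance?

88 months

Monthly rate r = 15.2%/12 = 1.26667% = 0.0126667.
While 5% of the post-interest balance exceeds $40.00, each month B ← (B·(1+r))·(1 − 0.05), i.e. B shrinks by the factor (1+r)·0.95 = 0.96203.
This holds for months 1–65. Entering month 66 the balance is $767.51; 5% of the post-interest balance is now below $40.00, so the flat $40.00 minimum applies from here.
From month 66 a fixed $40.00 at rate r clears $767.51 in 23 more payments. Total: 65 + 23 = 88 months.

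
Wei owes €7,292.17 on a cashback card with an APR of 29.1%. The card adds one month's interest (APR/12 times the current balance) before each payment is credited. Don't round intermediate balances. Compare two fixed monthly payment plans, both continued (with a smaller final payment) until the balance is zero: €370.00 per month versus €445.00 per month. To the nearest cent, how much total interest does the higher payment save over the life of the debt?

Monthly rate r = 29.1%/12 = 2.425% = 0.02425.
At €370.00/mo: n = ⌈−ln(1 − rB₀/P)/ln(1+r)⌉ = 28 payments (last €47.15); total interest = total paid − €7,292.17 = €2,744.98.
At €445.00/mo: 22 payments (last €61.90); total interest €2,114.73.
Interest saved = €2,744.98 − €2,114.73 = €630.25.

€630.25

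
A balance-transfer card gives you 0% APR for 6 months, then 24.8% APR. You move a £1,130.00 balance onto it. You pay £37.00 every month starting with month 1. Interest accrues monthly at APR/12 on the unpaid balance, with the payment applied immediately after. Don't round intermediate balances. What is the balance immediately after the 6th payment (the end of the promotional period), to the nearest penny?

Promo months 1–6 at r₀ = 0%/12 = 0; months 7+ at r₁ = 24.8%/12 = 0.0206667.
After month 6 (no interest yet): B = £1,130.00 − 6·£37.00 = £908.00.

£908.00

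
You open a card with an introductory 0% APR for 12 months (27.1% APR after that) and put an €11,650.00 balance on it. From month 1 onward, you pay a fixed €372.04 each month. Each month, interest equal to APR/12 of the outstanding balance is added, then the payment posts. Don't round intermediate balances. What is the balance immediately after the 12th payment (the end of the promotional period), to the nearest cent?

€7,185.52

Promo months 1–12 at r₀ = 0%/12 = 0; months 13+ at r₁ = 27.1%/12 = 0.0225833.
After month 12 (no interest yet): B = €11,650.00 − 12·€372.04 = €7,185.52.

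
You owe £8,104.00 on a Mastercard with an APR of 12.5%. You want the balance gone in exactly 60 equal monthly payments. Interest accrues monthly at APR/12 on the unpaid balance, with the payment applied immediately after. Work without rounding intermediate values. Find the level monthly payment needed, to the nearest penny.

£182.32

Monthly rate r = 12.5%/12 = 1.04167% = 0.0104167.
Level-payment amortization: P = B₀·r / (1 − (1+r)^(−n)) = 8104.00·0.0104167 / (1 − 1.01042^(−60)).
Denominator 1 − (1+r)^(−60) = 0.46300539.
P = 84.4167 / 0.46300539 ≈ 182.32.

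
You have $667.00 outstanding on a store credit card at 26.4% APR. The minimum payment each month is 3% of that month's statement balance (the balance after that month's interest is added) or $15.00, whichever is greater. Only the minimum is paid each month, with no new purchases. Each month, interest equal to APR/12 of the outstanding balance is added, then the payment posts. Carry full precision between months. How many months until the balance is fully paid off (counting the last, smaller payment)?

94 months

Monthly rate r = 26.4%/12 = 2.2% = 0.022.
While 3% of the post-interest balance exceeds $15.00, each month B ← (B·(1+r))·(1 − 0.03), i.e. B shrinks by the factor (1+r)·0.97 = 0.99134.
This holds for months 1–36. Entering month 37 the balance is $487.69; 3% of the post-interest balance is now below $15.00, so the flat $15.00 minimum applies from here.
From month 37 a fixed $15.00 at rate r clears $487.69 in 58 more payments. Total: 36 + 58 = 94 months.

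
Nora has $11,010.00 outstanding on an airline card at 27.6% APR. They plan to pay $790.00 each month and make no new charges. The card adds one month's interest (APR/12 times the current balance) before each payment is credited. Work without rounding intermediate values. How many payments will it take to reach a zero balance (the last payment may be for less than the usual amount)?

17 payments

Monthly rate r = 27.6%/12 = 2.3% = 0.023.
Recurrence: B ← B·(1+r) − $790.00.
Month 1: interest $253.23; balance after payment $10,473.23.
Month 2: interest $240.88; balance after payment $9,924.11.
Closed form: n = −ln(1 − rB₀/P)/ln(1+r) = −ln(0.67946)/ln(1.023) ≈ 16.995, so the balance reaches zero during payment 17.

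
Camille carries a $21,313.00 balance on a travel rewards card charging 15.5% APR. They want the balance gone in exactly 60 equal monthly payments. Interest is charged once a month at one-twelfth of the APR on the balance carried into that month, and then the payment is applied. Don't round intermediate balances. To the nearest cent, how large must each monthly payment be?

Monthly rate r = 15.5%/12 = 1.29167% = 0.0129167.
Level-payment amortization: P = B₀·r / (1 − (1+r)^(−n)) = 21313.00·0.0129167 / (1 − 1.01292^(−60)).
Denominator 1 − (1+r)^(−60) = 0.537004285.
P = 275.293 / 0.537004285 ≈ 512.65.

$512.65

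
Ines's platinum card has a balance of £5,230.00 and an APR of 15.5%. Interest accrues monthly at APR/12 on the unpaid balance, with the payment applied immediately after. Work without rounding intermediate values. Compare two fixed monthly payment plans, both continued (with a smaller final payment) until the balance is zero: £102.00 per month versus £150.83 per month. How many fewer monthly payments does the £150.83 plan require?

Monthly rate r = 15.5%/12 = 1.29167% = 0.0129167.
At £102.00/mo: n = ⌈−ln(1 − rB₀/P)/ln(1+r)⌉ = 85 payments (last £60.02); total interest = total paid − £5,230.00 = £3,398.02.
At £150.83/mo: 47 payments (last £42.89); total interest £1,751.07.
Payments saved = 85 − 47 = 38.

38 fewer payments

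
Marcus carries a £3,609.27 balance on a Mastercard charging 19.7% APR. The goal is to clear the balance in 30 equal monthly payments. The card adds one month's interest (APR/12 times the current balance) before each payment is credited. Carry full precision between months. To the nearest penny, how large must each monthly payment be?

£153.32

Monthly rate r = 19.7%/12 = 1.64167% = 0.0164167.
Level-payment amortization: P = B₀·r / (1 − (1+r)^(−n)) = 3609.27·0.0164167 / (1 − 1.01642^(−30)).
Denominator 1 − (1+r)^(−30) = 0.386454653.
P = 59.2522 / 0.386454653 ≈ 153.32.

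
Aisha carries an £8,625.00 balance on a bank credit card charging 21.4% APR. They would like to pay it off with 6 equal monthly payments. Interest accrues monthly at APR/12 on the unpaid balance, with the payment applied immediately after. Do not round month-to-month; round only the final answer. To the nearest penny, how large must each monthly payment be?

Monthly rate r = 21.4%/12 = 1.78333% = 0.0178333.
Level-payment amortization: P = B₀·r / (1 − (1+r)^(−n)) = 8625.00·0.0178333 / (1 − 1.01783^(−6)).
Denominator 1 − (1+r)^(−6) = 0.100626717.
P = 153.812 / 0.100626717 ≈ 1528.55.

£1,528.55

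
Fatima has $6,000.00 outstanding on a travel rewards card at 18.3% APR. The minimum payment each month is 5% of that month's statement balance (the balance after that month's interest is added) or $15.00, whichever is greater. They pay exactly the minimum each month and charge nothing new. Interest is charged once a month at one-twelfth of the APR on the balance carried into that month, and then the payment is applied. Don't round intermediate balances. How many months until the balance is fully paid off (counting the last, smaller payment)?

Monthly rate r = 18.3%/12 = 1.525% = 0.01525.
While 5% of the post-interest balance exceeds $15.00, each month B ← (B·(1+r))·(1 − 0.05), i.e. B shrinks by the factor (1+r)·0.95 = 0.96449.
This holds for months 1–84. Entering month 85 the balance is $287.78; 5% of the post-interest balance is now below $15.00, so the flat $15.00 minimum applies from here.
From month 85 a fixed $15.00 at rate r clears $287.78 in 23 more payments. Total: 84 + 23 = 107 months.

107 months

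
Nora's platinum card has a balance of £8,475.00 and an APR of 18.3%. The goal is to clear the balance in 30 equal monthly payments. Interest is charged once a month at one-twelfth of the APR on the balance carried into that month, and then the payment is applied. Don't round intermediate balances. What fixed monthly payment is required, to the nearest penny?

Monthly rate r = 18.3%/12 = 1.525% = 0.01525.
Level-payment amortization: P = B₀·r / (1 − (1+r)^(−n)) = 8475.00·0.01525 / (1 − 1.01525^(−30)).
Denominator 1 − (1+r)^(−30) = 0.364946878.
P = 129.244 / 0.364946878 ≈ 354.14.

£354.14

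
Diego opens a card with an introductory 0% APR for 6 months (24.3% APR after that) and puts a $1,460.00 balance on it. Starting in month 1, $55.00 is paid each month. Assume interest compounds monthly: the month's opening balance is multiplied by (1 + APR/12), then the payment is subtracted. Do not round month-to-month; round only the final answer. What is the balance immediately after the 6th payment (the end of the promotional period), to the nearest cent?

Promo months 1–6 at r₀ = 0%/12 = 0; months 7+ at r₁ = 24.3%/12 = 0.02025.
After month 6 (no interest yet): B = $1,460.00 − 6·$55.00 = $1,130.00.

$1,130.00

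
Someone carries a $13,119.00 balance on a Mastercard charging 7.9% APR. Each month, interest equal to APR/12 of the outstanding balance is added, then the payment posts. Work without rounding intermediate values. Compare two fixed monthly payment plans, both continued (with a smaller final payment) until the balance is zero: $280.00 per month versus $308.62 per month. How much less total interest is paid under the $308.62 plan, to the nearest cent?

Monthly rate r = 7.9%/12 = 0.658333% = 0.00658333.
At $280.00/mo: n = ⌈−ln(1 − rB₀/P)/ln(1+r)⌉ = 57 payments (last $58.41); total interest = total paid − $13,119.00 = $2,619.41.
At $308.62/mo: 51 payments (last $9.69); total interest $2,321.69.
Interest saved = $2,619.41 − $2,321.69 = $297.72.

$297.72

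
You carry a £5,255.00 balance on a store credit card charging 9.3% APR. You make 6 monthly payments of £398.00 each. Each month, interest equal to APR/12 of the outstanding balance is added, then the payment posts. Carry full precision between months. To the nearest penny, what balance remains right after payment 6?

£3,069.39

Monthly rate r = 9.3%/12 = 0.775% = 0.00775.
Each month: B ← B·(1+r) − £398.00.
Month 1: interest £40.73; balance after payment £4,897.73.
Month 2: interest £37.96; balance after payment £4,537.68.
Month 3: interest £35.17; balance after payment £4,174.85.
Month 4: interest £32.36; balance after payment £3,809.21.
Month 5: interest £29.52; balance after payment £3,440.73.
Month 6: interest £26.67; balance after payment £3,069.39.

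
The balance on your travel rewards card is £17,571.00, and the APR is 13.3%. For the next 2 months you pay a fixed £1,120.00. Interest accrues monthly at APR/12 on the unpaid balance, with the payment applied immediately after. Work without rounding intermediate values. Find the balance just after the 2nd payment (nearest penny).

Monthly rate r = 13.3%/12 = 1.10833% = 0.0110833.
Each month: B ← B·(1+r) − £1,120.00.
Month 1: interest £194.75; balance after payment £16,645.75.
Month 2: interest £184.49; balance after payment £15,710.24.

£15,710.24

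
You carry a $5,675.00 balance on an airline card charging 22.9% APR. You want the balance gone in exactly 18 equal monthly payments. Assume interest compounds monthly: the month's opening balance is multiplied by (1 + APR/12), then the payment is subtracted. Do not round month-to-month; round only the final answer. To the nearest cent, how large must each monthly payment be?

Monthly rate r = 22.9%/12 = 1.90833% = 0.0190833.
Level-payment amortization: P = B₀·r / (1 − (1+r)^(−n)) = 5675.00·0.0190833 / (1 − 1.01908^(−18)).
Denominator 1 − (1+r)^(−18) = 0.288417238.
P = 108.298 / 0.288417238 ≈ 375.49.

$375.49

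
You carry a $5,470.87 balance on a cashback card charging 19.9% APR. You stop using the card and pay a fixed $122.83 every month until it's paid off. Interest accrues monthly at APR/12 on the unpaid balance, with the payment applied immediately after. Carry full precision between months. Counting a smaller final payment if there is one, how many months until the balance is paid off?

82 payments

Monthly rate r = 19.9%/12 = 1.65833% = 0.0165833.
Recurrence: B ← B·(1+r) − $122.83.
Month 1: interest $90.73; balance after payment $5,438.77.
Month 2: interest $90.19; balance after payment $5,406.13.
Closed form: n = −ln(1 − rB₀/P)/ln(1+r) = −ln(0.26138)/ln(1.01658) ≈ 81.581, so the balance reaches zero during payment 82.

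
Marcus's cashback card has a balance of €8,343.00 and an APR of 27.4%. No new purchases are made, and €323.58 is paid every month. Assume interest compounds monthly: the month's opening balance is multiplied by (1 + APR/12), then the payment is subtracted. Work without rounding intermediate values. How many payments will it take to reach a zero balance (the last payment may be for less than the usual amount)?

Monthly rate r = 27.4%/12 = 2.28333% = 0.0228333.
Recurrence: B ← B·(1+r) − €323.58.
Month 1: interest €190.50; balance after payment €8,209.92.
Month 2: interest €187.46; balance after payment €8,073.80.
Closed form: n = −ln(1 − rB₀/P)/ln(1+r) = −ln(0.41128)/ln(1.02283) ≈ 39.354, so the balance reaches zero during payment 40.

40 payments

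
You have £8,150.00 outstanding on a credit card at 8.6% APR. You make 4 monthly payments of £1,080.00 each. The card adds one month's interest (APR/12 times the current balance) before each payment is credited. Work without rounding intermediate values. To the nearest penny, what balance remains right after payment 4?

£4,019.49

Monthly rate r = 8.6%/12 = 0.716667% = 0.00716667.
Each month: B ← B·(1+r) − £1,080.00.
Month 1: interest £58.41; balance after payment £7,128.41.
Month 2: interest £51.09; balance after payment £6,099.50.
Month 3: interest £43.71; balance after payment £5,063.21.
Month 4: interest £36.29; balance after payment £4,019.49.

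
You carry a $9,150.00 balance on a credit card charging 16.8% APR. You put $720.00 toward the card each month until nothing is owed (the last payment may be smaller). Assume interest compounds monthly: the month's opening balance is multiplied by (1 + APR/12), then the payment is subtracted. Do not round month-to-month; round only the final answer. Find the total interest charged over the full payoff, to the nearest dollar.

$996

Monthly rate r = 16.8%/12 = 1.4% = 0.014.
Payoff takes n = ⌈−ln(1 − rB₀/P)/ln(1+r)⌉ = ⌈14.092⌉ = 15 payments; the last is $66.33.
Total paid = 14·$720.00 + $66.33 = $10,146.33.
Total interest = total paid − principal = $10,146.33 − $9,150.00 = $996.33.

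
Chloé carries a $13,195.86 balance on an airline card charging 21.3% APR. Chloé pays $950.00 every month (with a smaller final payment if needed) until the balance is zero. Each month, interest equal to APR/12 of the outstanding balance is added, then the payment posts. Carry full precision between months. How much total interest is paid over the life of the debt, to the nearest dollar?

$2,091

Monthly rate r = 21.3%/12 = 1.775% = 0.01775.
Payoff takes n = ⌈−ln(1 − rB₀/P)/ln(1+r)⌉ = ⌈16.090⌉ = 17 payments; the last is $86.50.
Total paid = 16·$950.00 + $86.50 = $15,286.50.
Total interest = total paid − principal = $15,286.50 − $13,195.86 = $2,090.64.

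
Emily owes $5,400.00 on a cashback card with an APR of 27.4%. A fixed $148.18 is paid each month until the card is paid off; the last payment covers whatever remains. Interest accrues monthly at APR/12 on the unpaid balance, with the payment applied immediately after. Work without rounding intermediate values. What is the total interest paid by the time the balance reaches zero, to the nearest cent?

$6,311.63

Monthly rate r = 27.4%/12 = 2.28333% = 0.0228333.
Payoff takes n = ⌈−ln(1 − rB₀/P)/ln(1+r)⌉ = ⌈79.036⌉ = 80 payments; the last is $5.41.
Total paid = 79·$148.18 + $5.41 = $11,711.63.
Total interest = total paid − principal = $11,711.63 − $5,400.00 = $6,311.63.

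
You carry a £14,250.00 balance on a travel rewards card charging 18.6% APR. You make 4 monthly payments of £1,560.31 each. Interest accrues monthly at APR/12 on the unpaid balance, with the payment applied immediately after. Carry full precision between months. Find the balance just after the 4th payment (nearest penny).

£8,766.40

Monthly rate r = 18.6%/12 = 1.55% = 0.0155.
Each month: B ← B·(1+r) − £1,560.31.
Month 1: interest £220.88; balance after payment £12,910.57.
Month 2: interest £200.11; balance after payment £11,550.37.
Month 3: interest £179.03; balance after payment £10,169.09.
Month 4: interest £157.62; balance after payment £8,766.40.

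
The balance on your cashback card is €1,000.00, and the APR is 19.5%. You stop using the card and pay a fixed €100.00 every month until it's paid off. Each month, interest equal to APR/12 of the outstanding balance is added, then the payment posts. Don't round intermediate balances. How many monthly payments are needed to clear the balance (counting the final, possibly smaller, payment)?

Monthly rate r = 19.5%/12 = 1.625% = 0.01625.
Recurrence: B ← B·(1+r) − €100.00.
Month 1: interest €16.25; balance after payment €916.25.
Month 2: interest €14.89; balance after payment €831.14.
Closed form: n = −ln(1 − rB₀/P)/ln(1+r) = −ln(0.8375)/ln(1.01625) ≈ 11.001, so the balance reaches zero during payment 12.

12 payments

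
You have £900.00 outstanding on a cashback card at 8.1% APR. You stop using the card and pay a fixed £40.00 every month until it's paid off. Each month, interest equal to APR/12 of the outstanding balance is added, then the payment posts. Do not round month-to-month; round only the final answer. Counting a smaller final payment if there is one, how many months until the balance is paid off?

Monthly rate r = 8.1%/12 = 0.675% = 0.00675.
Recurrence: B ← B·(1+r) − £40.00.
Month 1: interest £6.08; balance after payment £866.08.
Month 2: interest £5.85; balance after payment £831.92.
Closed form: n = −ln(1 − rB₀/P)/ln(1+r) = −ln(0.84813)/ln(1.00675) ≈ 24.486, so the balance reaches zero during payment 25.

25 months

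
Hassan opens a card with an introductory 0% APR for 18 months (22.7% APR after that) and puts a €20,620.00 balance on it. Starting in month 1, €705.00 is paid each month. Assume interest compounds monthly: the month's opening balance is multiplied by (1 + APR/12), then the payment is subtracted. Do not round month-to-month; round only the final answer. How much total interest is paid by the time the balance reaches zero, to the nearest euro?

Promo months 1–18 at r₀ = 0%/12 = 0; months 19+ at r₁ = 22.7%/12 = 0.0189167.
After month 18 (no interest yet): B = €20,620.00 − 18·€705.00 = €7,930.00.
Then at r₁ with €705.00/mo: n₂ = −ln(1 − r₁·B/P)/ln(1+r₁) ≈ 12.77 → 13 more payments.
Total paid = 30·€705.00 + €541.65 = €21,691.65; interest = €21,691.65 − €20,620.00 = €1,071.65.

€1,072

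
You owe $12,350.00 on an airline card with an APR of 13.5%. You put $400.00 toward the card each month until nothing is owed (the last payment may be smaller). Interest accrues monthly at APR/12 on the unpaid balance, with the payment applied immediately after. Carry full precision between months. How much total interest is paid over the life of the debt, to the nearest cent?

$2,907.18

Monthly rate r = 13.5%/12 = 1.125% = 0.01125.
Payoff takes n = ⌈−ln(1 − rB₀/P)/ln(1+r)⌉ = ⌈38.142⌉ = 39 payments; the last is $57.18.
Total paid = 38·$400.00 + $57.18 = $15,257.18.
Total interest = total paid − principal = $15,257.18 − $12,350.00 = $2,907.18.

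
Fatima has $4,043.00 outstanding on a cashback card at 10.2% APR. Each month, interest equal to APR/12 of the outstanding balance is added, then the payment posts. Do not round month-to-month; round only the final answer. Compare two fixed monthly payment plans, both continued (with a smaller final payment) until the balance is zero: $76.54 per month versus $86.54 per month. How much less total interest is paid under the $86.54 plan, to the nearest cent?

$215.91

Monthly rate r = 10.2%/12 = 0.85% = 0.0085.
At $76.54/mo: n = ⌈−ln(1 − rB₀/P)/ln(1+r)⌉ = 71 payments (last $31.84); total interest = total paid − $4,043.00 = $1,346.64.
At $86.54/mo: 60 payments (last $67.87); total interest $1,130.73.
Interest saved = $1,346.64 − $1,130.73 = $215.91.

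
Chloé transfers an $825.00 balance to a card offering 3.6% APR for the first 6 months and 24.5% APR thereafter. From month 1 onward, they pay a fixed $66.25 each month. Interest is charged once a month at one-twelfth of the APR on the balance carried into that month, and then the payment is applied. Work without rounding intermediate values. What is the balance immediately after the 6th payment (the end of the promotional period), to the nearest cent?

Promo months 1–6 at r₀ = 3.6%/12 = 0.003; months 7+ at r₁ = 24.5%/12 = 0.0204167.
After month 6: iterate B ← B·(1+r₀) − $66.25 for 6 months → $439.47.

$439.47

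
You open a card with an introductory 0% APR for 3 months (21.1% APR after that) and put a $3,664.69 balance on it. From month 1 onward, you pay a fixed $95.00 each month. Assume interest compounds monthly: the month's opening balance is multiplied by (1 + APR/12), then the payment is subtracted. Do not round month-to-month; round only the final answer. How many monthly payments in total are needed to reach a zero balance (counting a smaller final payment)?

60 months

Promo months 1–3 at r₀ = 0%/12 = 0; months 4+ at r₁ = 21.1%/12 = 0.0175833.
After month 3 (no interest yet): B = $3,664.69 − 3·$95.00 = $3,379.69.
Then at r₁ with $95.00/mo: n₂ = −ln(1 − r₁·B/P)/ln(1+r₁) ≈ 56.35 → 57 more payments.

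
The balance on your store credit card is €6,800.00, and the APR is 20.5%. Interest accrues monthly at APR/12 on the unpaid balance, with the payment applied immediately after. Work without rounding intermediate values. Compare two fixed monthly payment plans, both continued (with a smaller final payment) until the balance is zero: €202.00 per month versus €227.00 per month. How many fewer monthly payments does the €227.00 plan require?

Monthly rate r = 20.5%/12 = 1.70833% = 0.0170833.
At €202.00/mo: n = ⌈−ln(1 − rB₀/P)/ln(1+r)⌉ = 51 payments (last €106.65); total interest = total paid − €6,800.00 = €3,406.65.
At €227.00/mo: 43 payments (last €73.89); total interest €2,807.89.
Payments saved = 51 − 43 = 8.

8 fewer payments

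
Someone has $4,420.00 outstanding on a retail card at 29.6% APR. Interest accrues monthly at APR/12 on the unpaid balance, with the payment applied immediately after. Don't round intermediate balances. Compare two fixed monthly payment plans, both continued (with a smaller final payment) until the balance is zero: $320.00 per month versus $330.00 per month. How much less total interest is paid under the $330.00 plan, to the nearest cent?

$38.81

Monthly rate r = 29.6%/12 = 2.46667% = 0.0246667.
At $320.00/mo: n = ⌈−ln(1 − rB₀/P)/ln(1+r)⌉ = 18 payments (last $31.12); total interest = total paid − $4,420.00 = $1,051.12.
At $330.00/mo: 17 payments (last $152.31); total interest $1,012.31.
Interest saved = $1,051.12 − $1,012.31 = $38.81.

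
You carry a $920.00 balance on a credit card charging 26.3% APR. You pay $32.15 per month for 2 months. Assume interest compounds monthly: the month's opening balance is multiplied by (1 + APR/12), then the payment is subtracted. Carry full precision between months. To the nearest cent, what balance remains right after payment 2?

$895.76

Monthly rate r = 26.3%/12 = 2.19167% = 0.0219167.
Each month: B ← B·(1+r) − $32.15.
Month 1: interest $20.16; balance after payment $908.01.
Month 2: interest $19.90; balance after payment $895.76.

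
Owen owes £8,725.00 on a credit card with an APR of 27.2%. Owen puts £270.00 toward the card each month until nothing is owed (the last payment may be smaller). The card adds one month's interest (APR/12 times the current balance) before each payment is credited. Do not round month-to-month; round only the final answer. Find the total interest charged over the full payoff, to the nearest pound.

Monthly rate r = 27.2%/12 = 2.26667% = 0.0226667.
Payoff takes n = ⌈−ln(1 − rB₀/P)/ln(1+r)⌉ = ⌈58.827⌉ = 59 payments; the last is £223.67.
Total paid = 58·£270.00 + £223.67 = £15,883.67.
Total interest = total paid − principal = £15,883.67 − £8,725.00 = £7,158.67.

£7,159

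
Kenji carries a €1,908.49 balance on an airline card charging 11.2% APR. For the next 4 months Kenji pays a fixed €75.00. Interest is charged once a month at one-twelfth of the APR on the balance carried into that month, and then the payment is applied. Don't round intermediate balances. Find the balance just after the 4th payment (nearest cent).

€1,676.52

Monthly rate r = 11.2%/12 = 0.933333% = 0.00933333.
Each month: B ← B·(1+r) − €75.00.
Month 1: interest €17.81; balance after payment €1,851.30.
Month 2: interest €17.28; balance after payment €1,793.58.
Month 3: interest €16.74; balance after payment €1,735.32.
Month 4: interest €16.20; balance after payment €1,676.52.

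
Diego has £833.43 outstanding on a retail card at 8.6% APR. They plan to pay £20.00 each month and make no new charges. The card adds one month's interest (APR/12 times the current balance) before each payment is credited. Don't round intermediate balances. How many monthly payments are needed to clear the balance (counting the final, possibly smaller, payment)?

Monthly rate r = 8.6%/12 = 0.716667% = 0.00716667.
Recurrence: B ← B·(1+r) − £20.00.
Month 1: interest £5.97; balance after payment £819.40.
Month 2: interest £5.87; balance after payment £805.28.
Closed form: n = −ln(1 − rB₀/P)/ln(1+r) = −ln(0.70135)/ln(1.00717) ≈ 49.676, so the balance reaches zero during payment 50.

50 payments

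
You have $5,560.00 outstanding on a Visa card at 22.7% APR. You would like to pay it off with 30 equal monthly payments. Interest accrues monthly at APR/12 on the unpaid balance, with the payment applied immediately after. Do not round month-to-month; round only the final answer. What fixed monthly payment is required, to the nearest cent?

Monthly rate r = 22.7%/12 = 1.89167% = 0.0189167.
Level-payment amortization: P = B₀·r / (1 − (1+r)^(−n)) = 5560.00·0.0189167 / (1 − 1.01892^(−30)).
Denominator 1 − (1+r)^(−30) = 0.430045725.
P = 105.177 / 0.430045725 ≈ 244.57.

$244.57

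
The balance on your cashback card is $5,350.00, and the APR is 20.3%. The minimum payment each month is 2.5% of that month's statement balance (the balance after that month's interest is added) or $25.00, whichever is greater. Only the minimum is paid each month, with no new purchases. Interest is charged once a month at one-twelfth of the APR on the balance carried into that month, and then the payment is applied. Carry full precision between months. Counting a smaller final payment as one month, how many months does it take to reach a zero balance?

264 months

Monthly rate r = 20.3%/12 = 1.69167% = 0.0169167.
While 2.5% of the post-interest balance exceeds $25.00, each month B ← (B·(1+r))·(1 − 0.025), i.e. B shrinks by the factor (1+r)·0.975 = 0.99149.
This holds for months 1–199. Entering month 200 the balance is $977.37; 2.5% of the post-interest balance is now below $25.00, so the flat $25.00 minimum applies from here.
From month 200 a fixed $25.00 at rate r clears $977.37 in 65 more payments. Total: 199 + 65 = 264 months.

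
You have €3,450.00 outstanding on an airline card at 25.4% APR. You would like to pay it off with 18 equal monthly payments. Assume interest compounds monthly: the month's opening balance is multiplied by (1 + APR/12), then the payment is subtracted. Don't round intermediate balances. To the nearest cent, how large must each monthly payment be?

Monthly rate r = 25.4%/12 = 2.11667% = 0.0211667.
Level-payment amortization: P = B₀·r / (1 − (1+r)^(−n)) = 3450.00·0.0211667 / (1 − 1.02117^(−18)).
Denominator 1 − (1+r)^(−18) = 0.314100224.
P = 73.025 / 0.314100224 ≈ 232.49.

€232.49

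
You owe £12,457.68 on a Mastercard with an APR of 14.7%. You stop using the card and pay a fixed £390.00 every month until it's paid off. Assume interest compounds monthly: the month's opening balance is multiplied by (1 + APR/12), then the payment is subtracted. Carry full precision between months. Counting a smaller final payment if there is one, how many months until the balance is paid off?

41 payments

Monthly rate r = 14.7%/12 = 1.225% = 0.01225.
Recurrence: B ← B·(1+r) − £390.00.
Month 1: interest £152.61; balance after payment £12,220.29.
Month 2: interest £149.70; balance after payment £11,979.99.
Closed form: n = −ln(1 − rB₀/P)/ln(1+r) = −ln(0.6087)/ln(1.01225) ≈ 40.772, so the balance reaches zero during payment 41.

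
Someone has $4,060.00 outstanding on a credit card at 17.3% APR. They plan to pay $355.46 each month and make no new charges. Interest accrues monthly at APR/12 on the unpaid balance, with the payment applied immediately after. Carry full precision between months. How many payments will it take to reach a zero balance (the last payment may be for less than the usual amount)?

13 months

Monthly rate r = 17.3%/12 = 1.44167% = 0.0144167.
Recurrence: B ← B·(1+r) − $355.46.
Month 1: interest $58.53; balance after payment $3,763.07.
Month 2: interest $54.25; balance after payment $3,461.86.
Closed form: n = −ln(1 − rB₀/P)/ln(1+r) = −ln(0.83534)/ln(1.01442) ≈ 12.570, so the balance reaches zero during payment 13.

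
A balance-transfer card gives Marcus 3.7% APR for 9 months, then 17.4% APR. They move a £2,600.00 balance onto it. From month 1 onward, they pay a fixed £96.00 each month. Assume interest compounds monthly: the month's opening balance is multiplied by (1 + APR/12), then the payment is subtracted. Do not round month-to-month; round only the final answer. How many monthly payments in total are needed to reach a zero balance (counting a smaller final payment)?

32 payments

Promo months 1–9 at r₀ = 3.7%/12 = 0.00308333; months 10+ at r₁ = 17.4%/12 = 0.0145.
After month 9: iterate B ← B·(1+r₀) − £96.00 for 9 months → £1,798.31.
Then at r₁ with £96.00/mo: n₂ = −ln(1 − r₁·B/P)/ln(1+r₁) ≈ 22.02 → 23 more payments.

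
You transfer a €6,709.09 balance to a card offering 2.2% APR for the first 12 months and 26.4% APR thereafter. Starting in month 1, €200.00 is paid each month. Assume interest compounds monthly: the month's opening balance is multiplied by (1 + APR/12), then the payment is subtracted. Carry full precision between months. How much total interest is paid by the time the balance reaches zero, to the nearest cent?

Promo months 1–12 at r₀ = 2.2%/12 = 0.00183333; months 13+ at r₁ = 26.4%/12 = 0.022.
After month 12: iterate B ← B·(1+r₀) − €200.00 for 12 months → €4,433.84.
Then at r₁ with €200.00/mo: n₂ = −ln(1 − r₁·B/P)/ln(1+r₁) ≈ 30.74 → 31 more payments.
Total paid = 42·€200.00 + €147.87 = €8,547.87; interest = €8,547.87 − €6,709.09 = €1,838.78.

€1,838.78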